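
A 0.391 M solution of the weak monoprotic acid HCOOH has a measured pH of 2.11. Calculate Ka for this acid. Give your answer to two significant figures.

Ka = 1.6 × 10^-4

[H+] = 10^(-2.11) = 7.76 × 10^-3 M
At equilibrium [HA] = 0.391 − 7.76 × 10^-3 = 3.83 × 10^-1 M
Ka = [H+][A-]/[HA] = (7.76 × 10^-3)² / 3.83 × 10^-1 = 1.6 × 10^-4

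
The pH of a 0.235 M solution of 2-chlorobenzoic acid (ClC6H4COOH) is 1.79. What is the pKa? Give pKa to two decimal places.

pKa = 2.92

[H+] = 10^(-1.79) = 1.62 × 10^-2 M
At equilibrium [HA] = 0.235 − 1.62 × 10^-2 = 2.19 × 10^-1 M
Ka = [H+][A-]/[HA] = (1.62 × 10^-2)² / 2.19 × 10^-1 = 1.20 × 10^-3
pKa = -log(1.20 × 10^-3) = 2.92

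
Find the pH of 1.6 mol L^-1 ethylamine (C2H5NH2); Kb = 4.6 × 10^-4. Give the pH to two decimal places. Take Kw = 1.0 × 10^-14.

C2H5NH2 + H2O ⇌ C2H5NH3+ + OH-
Kb = [OH-]²/(1.6 − [OH-]) = 4.6 × 10^-4
Since Kb ≪ C₀, [OH-] ≈ √(Kb·C₀) = 2.71 × 10^-2 M.
pOH = −log(2.71 × 10^-2) = 1.57; pH = 14.00 − 1.57 = 12.43

pH = 12.43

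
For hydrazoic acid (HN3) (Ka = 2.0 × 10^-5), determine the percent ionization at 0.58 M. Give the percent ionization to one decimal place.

HN3 ⇌ N3- + H+; let x = [H+] at equilibrium.
x ≈ √(Ka·C₀) = √(2.0 × 10^-5 × 0.58) = 3.41 × 10^-3 M
% ionization = x/C₀ × 100% = 3.41 × 10^-3/0.58 × 100% = 0.6%

0.6%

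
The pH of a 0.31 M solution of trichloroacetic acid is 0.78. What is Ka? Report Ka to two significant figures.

Ka = 1.9 × 10^-1

[H+] = 10^(-0.78) = 1.66 × 10^-1 M
At equilibrium [HA] = 0.31 − 1.66 × 10^-1 = 1.44 × 10^-1 M
Ka = [H+][A-]/[HA] = (1.66 × 10^-1)² / 1.44 × 10^-1 = 1.9 × 10^-1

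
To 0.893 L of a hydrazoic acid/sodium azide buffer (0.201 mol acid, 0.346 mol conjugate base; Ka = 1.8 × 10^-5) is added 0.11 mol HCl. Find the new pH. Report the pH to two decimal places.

pH = 4.62

After neutralization: n(HN3) = 0.311 mol, n(N3-) = 0.236 mol.
pKa = −log(1.8 × 10^-5) = 4.745
pH = pKa + log(n_N3-/n_HN3) = 4.745 + log(0.236/0.311) = 4.745 + (-0.120)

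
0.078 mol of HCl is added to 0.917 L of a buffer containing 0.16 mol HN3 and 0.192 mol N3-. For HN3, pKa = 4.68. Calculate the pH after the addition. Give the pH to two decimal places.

Added H+ converts N3- to HN3: HN3 → 0.238 mol, N3- → 0.114 mol.
pH = pKa + log([A⁻]/[HA]) = 4.68 + log(0.114/0.238) = 4.68 -0.320

pH = 4.36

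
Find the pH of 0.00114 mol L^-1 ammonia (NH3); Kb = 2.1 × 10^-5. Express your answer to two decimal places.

NH3 + H2O ⇌ NH4+ + OH-
Let x = [OH-] at equilibrium. Kb = x²/(0.00114 − x).
The 5% rule fails; solving x² + Kb·x − Kb·C₀ = 0 exactly:
x = (−Kb + √(Kb² + 4·Kb·C₀))/2 = 1.45 × 10^-4 M
pOH = −log(1.45 × 10^-4) = 3.84; pH = 14.00 − 3.84 = 10.16

pH = 10.16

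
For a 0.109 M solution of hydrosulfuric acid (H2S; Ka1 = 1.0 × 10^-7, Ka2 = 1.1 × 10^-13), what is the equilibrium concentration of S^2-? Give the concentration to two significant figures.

1.1 × 10^-13 M

First ionization gives [H+] ≈ [HS-] = 1.04 × 10^-4 M.
Second step: Ka2 = [H+][S^2-]/[HS-] ≈ [S^2-] (since [H+] ≈ [HS-]).
So [S^2-] ≈ Ka2.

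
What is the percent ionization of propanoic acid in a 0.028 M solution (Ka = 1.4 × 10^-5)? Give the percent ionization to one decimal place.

2.2%

CH3CH2COOH ⇌ CH3CH2COO- + H+; let x = [H+] at equilibrium.
x ≈ √(Ka·C₀) = √(1.4 × 10^-5 × 0.028) = 6.26 × 10^-4 M
Fraction ionized = 6.26 × 10^-4 / 0.028 = 0.0224 → 2.2%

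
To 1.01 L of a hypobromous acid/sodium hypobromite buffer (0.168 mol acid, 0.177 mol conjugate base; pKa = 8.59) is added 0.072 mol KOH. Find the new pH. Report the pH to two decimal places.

After neutralization: n(HOBr) = 0.096 mol, n(OBr-) = 0.249 mol.
Henderson–Hasselbalch with mole ratio 0.249/0.096: pH = 8.59 + (+0.414)

pH = 9.00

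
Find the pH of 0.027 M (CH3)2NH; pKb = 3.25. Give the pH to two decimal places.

(CH3)2NH + H2O ⇌ (CH3)2NH2+ + OH-
Kb = 10^(−3.25) = 5.62 × 10^-4
Kb = [OH-]²/(0.027 − [OH-]) = 5.62 × 10^-4
Here C₀/Kb ≈ 48, so the small-[OH-] approximation fails. Use the quadratic:
[OH-] = [−0.000562 + √(0.000562² + 6.07e-05)]/2 = 3.62 × 10^-3 M
pOH = 2.44, so pH = 14.00 − pOH = 11.56

pH = 11.56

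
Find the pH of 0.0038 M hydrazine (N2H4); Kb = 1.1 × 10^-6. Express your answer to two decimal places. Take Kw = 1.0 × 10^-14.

N2H4 + H2O ⇌ N2H5+ + OH-
From the ICE table, Kb = [OH-]²/(0.0038 − [OH-]) = 1.1 × 10^-6.
Neglecting [OH-] in the denominator: [OH-] = √(1.1 × 10^-6 × 0.0038) = 6.47 × 10^-5 M
pOH = −log(6.47 × 10^-5) = 4.19; pH = 14.00 − 4.19 = 9.81

pH = 9.81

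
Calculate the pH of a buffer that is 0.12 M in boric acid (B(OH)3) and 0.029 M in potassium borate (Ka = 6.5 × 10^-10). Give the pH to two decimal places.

pKa = −log(6.5 × 10^-10) = 9.187
pH = pKa + log([A⁻]/[HA]) = 9.187 + log(0.029/0.12)
pH = 9.187 + (-0.617) = 8.57

pH = 8.57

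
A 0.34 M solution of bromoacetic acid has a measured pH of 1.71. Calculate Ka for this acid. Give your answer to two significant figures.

Ka = 1.2 × 10^-3

[H+] = 10^(-1.71) = 1.95 × 10^-2 M
At equilibrium [HA] = 0.34 − 1.95 × 10^-2 = 3.21 × 10^-1 M
Ka = [H+][A-]/[HA] = (1.95 × 10^-2)² / 3.21 × 10^-1 = 1.2 × 10^-3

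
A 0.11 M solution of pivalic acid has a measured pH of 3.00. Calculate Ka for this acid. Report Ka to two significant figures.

Ka = 9.2 × 10^-6

[H+] = 10^(-3.00) = 1.00 × 10^-3 M
At equilibrium [HA] = 0.11 − 1.00 × 10^-3 = 1.09 × 10^-1 M
Ka = [H+][A-]/[HA] = (1.00 × 10^-3)² / 1.09 × 10^-1 = 9.2 × 10^-6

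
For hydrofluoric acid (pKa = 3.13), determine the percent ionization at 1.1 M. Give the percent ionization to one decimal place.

HF ⇌ F- + H+; let x = [H+] at equilibrium.
Ka = 10^(−3.13) = 7.41 × 10^-4
x ≈ √(Ka·C₀) = √(7.41 × 10^-4 × 1.1) = 2.85 × 10^-2 M
% ionization = x/C₀ × 100% = 2.85 × 10^-2/1.1 × 100% = 2.6%

2.6%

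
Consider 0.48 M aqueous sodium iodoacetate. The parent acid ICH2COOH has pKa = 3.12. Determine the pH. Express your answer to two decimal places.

pH = 8.40

ICH2COO- is the conjugate base of the weak acid ICH2COOH.
Ka = 10^(−3.12) = 7.59 × 10^-4
Kb = Kw/Ka = 1.0×10^-14 / 7.59 × 10^-4 = 1.32 × 10^-11
Kb = x²/(0.48 − x) = 1.32 × 10^-11
Neglecting x in the denominator: x = √(1.32 × 10^-11 × 0.48) = 2.52 × 10^-6 M
pOH = 5.60, so pH = 14.00 − pOH = 8.40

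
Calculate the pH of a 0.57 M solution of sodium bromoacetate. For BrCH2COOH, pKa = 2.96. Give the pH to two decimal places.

BrCH2COO- is the conjugate base of the weak acid BrCH2COOH.
Ka = 10^(−2.96) = 1.10 × 10^-3
Kb = Kw/Ka = 1.0×10^-14 / 1.10 × 10^-3 = 9.09 × 10^-12
From the ICE table, Kb = [OH-]²/(0.57 − [OH-]) = 9.09 × 10^-12.
Since Kb ≪ C₀, [OH-] ≈ √(Kb·C₀) = 2.28 × 10^-6 M.
Check: 0.0004% ionized — well under 5%, approximation valid.
pOH = 5.64, so pH = 14.00 − pOH = 8.36

pH = 8.36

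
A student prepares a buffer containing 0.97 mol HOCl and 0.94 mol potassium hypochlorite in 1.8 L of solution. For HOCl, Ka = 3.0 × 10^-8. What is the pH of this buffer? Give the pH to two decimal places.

pH = 7.51

pKa = −log(3.0 × 10^-8) = 7.523
pH = pKa + log([A⁻]/[HA]) = 7.523 + log(0.94/0.97)
pH = 7.523 + (-0.014) = 7.51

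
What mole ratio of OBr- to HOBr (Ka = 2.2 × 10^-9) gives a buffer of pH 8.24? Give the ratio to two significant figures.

pKa = -log(2.2 × 10^-9) = 8.658
pH = pKa + log(r) ⇒ log(r) = 8.24 − 8.658 = -0.418
r = [OBr-]/[HOBr] = 10^(-0.418) = 0.382

ratio = 0.38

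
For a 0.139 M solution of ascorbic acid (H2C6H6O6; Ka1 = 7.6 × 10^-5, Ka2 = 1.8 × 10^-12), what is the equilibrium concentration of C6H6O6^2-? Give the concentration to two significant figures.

1.8 × 10^-12 M

First ionization gives [H+] ≈ [HC6H6O6-] = 3.25 × 10^-3 M.
Second step: Ka2 = [H+][C6H6O6^2-]/[HC6H6O6-] ≈ [C6H6O6^2-] (since [H+] ≈ [HC6H6O6-]).
So [C6H6O6^2-] ≈ Ka2.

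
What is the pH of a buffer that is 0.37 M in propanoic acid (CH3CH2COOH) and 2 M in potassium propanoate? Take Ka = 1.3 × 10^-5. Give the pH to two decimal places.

pKa = −log(1.3 × 10^-5) = 4.886
Henderson–Hasselbalch: pH = pKa + log([CH3CH2COO-]/[CH3CH2COOH]) = 4.886 + log(2/0.37)
pH = 4.886 + (+0.733) = 5.62

pH = 5.62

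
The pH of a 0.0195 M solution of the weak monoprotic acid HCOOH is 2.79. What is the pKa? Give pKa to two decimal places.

pKa = 3.83

[H+] = 10^(-2.79) = 1.62 × 10^-3 M
At equilibrium [HA] = 0.0195 − 1.62 × 10^-3 = 1.79 × 10^-2 M
Ka = [H+][A-]/[HA] = (1.62 × 10^-3)² / 1.79 × 10^-2 = 1.47 × 10^-4
pKa = -log(1.47 × 10^-4) = 3.83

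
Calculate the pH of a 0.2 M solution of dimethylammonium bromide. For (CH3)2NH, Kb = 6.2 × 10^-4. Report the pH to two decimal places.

pH = 5.75

(CH3)2NH2+ is the conjugate acid of the weak base (CH3)2NH.
Ka = Kw/Kb = 1.0×10^-14 / 6.2 × 10^-4 = 1.61 × 10^-11
Let x = [H+] at equilibrium. Ka = x²/(0.2 − x).
Assume x ≪ 0.2: x ≈ √(1.61 × 10^-11 × 0.2) = 1.79 × 10^-6 M
(x/C₀ = 0.0009% < 5%, so the approximation holds.)
pH = −log[H+] = −log(1.79 × 10^-6) = 5.75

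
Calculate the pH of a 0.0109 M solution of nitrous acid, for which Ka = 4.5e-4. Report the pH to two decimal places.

pH = 2.70

HNO2 ⇌ NO2- + H+
From the ICE table, Ka = [H+]²/(0.0109 − [H+]) = 4.5 × 10^-4.
The 5% rule fails; solving [H+]² + Ka·[H+] − Ka·C₀ = 0 exactly:
[H+] = [−0.00045 + √(0.00045² + 1.96e-05)]/2 = 2.00 × 10^-3 M
pH = −log[H+] = −log(2.00 × 10^-3) = 2.70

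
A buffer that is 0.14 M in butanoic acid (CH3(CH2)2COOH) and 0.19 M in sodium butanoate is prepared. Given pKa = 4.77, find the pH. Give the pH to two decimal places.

Using pH = pKa + log([base]/[acid]) with [base]/[acid] = 0.19/0.14:
pH = 4.77 + (+0.133) = 4.90

pH = 4.90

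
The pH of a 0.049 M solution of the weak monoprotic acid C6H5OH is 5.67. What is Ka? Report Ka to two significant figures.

Ka = 9.3 × 10^-11

[H+] = 10^(-5.67) = 2.14 × 10^-6 M
At equilibrium [HA] = 0.049 − 2.14 × 10^-6 = 4.90 × 10^-2 M
Ka = [H+][A-]/[HA] = (2.14 × 10^-6)² / 4.90 × 10^-2 = 9.3 × 10^-11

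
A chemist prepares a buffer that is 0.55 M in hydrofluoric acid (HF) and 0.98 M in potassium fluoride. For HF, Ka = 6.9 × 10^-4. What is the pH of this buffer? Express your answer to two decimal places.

pKa = −log(6.9 × 10^-4) = 3.161
pH = pKa + log([A⁻]/[HA]) = 3.161 + log(0.98/0.55)
pH = 3.161 + (+0.251) = 3.41

pH = 3.41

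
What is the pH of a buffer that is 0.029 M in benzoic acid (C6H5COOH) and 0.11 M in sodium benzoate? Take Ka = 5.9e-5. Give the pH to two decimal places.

pH = 4.81

pKa = −log(5.9 × 10^-5) = 4.229
Henderson–Hasselbalch: pH = pKa + log([C6H5COO-]/[C6H5COOH]) = 4.229 + log(0.11/0.029)
pH = 4.229 + (+0.579) = 4.81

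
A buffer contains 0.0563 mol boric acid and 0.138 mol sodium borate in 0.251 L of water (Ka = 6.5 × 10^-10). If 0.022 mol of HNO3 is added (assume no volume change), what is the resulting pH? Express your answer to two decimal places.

After neutralization: n(B(OH)3) = 0.0783 mol, n(B(OH)4-) = 0.116 mol.
pKa = −log(6.5 × 10^-10) = 9.187
pH = pKa + log(n_B(OH)4-/n_B(OH)3) = 9.187 + log(0.116/0.0783) = 9.187 + (+0.171)

pH = 9.36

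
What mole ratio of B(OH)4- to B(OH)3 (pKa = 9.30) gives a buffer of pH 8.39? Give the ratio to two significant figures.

pH = pKa + log(r) ⇒ log(r) = 8.39 − 9.30 = -0.91
r = [B(OH)4-]/[B(OH)3] = 10^(-0.91) = 0.123

ratio = 0.12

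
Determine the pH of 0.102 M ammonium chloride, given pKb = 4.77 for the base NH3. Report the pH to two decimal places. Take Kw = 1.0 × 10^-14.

NH4+ is the conjugate acid of the weak base NH3.
Kb = 10^(−4.77) = 1.70 × 10^-5
Ka = Kw/Kb = 1.0×10^-14 / 1.70 × 10^-5 = 5.88 × 10^-10
From the ICE table, Ka = [H+]²/(0.102 − [H+]) = 5.88 × 10^-10.
Since Ka ≪ C₀, [H+] ≈ √(Ka·C₀) = 7.74 × 10^-6 M.
Check: 0.0076% ionized — well under 5%, approximation valid.
pH = −log(7.74 × 10^-6) = 5.11

pH = 5.11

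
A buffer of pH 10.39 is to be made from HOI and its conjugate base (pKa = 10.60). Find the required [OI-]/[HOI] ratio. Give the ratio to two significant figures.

ratio = 0.62

pH = pKa + log(r) ⇒ log(r) = 10.39 − 10.60 = -0.21
r = [OI-]/[HOI] = 10^(-0.21) = 0.617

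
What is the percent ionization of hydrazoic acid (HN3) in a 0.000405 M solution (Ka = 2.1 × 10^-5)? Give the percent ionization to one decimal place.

HN3 ⇌ N3- + H+; let x = [H+] at equilibrium.
Ka = x²/(C₀ − x); solving the quadratic gives x = 8.23 × 10^-5 M.
Fraction ionized = 8.23 × 10^-5 / 0.000405 = 0.2032 → 20.3%

20.3%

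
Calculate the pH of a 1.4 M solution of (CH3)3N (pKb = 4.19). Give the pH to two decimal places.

pH = 11.98

(CH3)3N + H2O ⇌ (CH3)3NH+ + OH-
Kb = 10^(−4.19) = 6.46 × 10^-5
Kb = [OH-]²/(1.4 − [OH-]) = 6.46 × 10^-5
Neglecting [OH-] in the denominator: [OH-] = √(6.46 × 10^-5 × 1.4) = 9.51 × 10^-3 M
pOH = 2.02, so pH = 14.00 − pOH = 11.98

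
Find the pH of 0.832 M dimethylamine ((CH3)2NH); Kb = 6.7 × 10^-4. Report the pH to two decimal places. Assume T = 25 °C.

pH = 12.37

(CH3)2NH + H2O ⇌ (CH3)2NH2+ + OH-
Kb = x²/(0.832 − x) = 6.7 × 10^-4
Neglecting x in the denominator: x = √(6.7 × 10^-4 × 0.832) = 2.36 × 10^-2 M
pOH = 1.63, so pH = 14.00 − pOH = 12.37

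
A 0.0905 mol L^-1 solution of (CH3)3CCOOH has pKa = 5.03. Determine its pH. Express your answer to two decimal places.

pH = 3.04

(CH3)3CCOOH ⇌ (CH3)3CCOO- + H+
Ka = 10^(−5.03) = 9.33 × 10^-6
Let x = [H+] at equilibrium. Ka = x²/(0.0905 − x).
Neglecting x in the denominator: x = √(9.33 × 10^-6 × 0.0905) = 9.19 × 10^-4 M
(x/C₀ = 1% < 5%, so the approximation holds.)
pH = −log(9.19 × 10^-4) = 3.04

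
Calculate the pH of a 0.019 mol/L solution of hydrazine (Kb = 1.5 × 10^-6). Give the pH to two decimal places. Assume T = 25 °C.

pH = 10.23

N2H4 + H2O ⇌ N2H5+ + OH-
Kb = [OH-]²/(0.019 − [OH-]) = 1.5 × 10^-6
Since Kb ≪ C₀, [OH-] ≈ √(Kb·C₀) = 1.69 × 10^-4 M.
pOH = 3.77, so pH = 14.00 − pOH = 10.23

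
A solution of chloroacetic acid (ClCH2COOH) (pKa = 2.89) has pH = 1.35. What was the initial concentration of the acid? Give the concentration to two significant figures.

[H+] = 10^(-1.35) = 4.47 × 10^-2 M = x
Ka = 10^(−2.89) = 1.29 × 10^-3
Ka = x²/(C₀ − x) ⇒ C₀ = x + x²/Ka
C₀ = 4.47 × 10^-2 + (4.47 × 10^-2)²/(1.29 × 10^-3) = 1.59 M

C₀ = 1.6 M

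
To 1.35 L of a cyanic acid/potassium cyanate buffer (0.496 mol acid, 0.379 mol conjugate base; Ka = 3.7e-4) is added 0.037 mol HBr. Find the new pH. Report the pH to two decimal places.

After neutralization: n(HOCN) = 0.533 mol, n(OCN-) = 0.342 mol.
pKa = −log(3.7 × 10^-4) = 3.432
Henderson–Hasselbalch with mole ratio 0.342/0.533: pH = 3.432 + (-0.193)

pH = 3.24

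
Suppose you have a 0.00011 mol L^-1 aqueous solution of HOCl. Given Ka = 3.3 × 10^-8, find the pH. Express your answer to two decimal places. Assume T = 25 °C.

pH = 5.72

HOCl ⇌ OCl- + H+
From the ICE table, Ka = x²/(0.00011 − x) = 3.3 × 10^-8.
Neglecting x in the denominator: x = √(3.3 × 10^-8 × 0.00011) = 1.91 × 10^-6 M
(x/C₀ = 1.7% < 5%, so the approximation holds.)
pH = −log(1.91 × 10^-6) = 5.72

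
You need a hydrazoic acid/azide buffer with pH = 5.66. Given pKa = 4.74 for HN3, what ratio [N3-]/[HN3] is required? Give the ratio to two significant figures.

pH = pKa + log(r) ⇒ log(r) = 5.66 − 4.74 = +0.92
r = [N3-]/[HN3] = 10^(+0.92) = 8.32

ratio = 8.3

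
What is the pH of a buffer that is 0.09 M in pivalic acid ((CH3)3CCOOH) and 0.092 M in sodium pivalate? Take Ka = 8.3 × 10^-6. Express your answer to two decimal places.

pH = 5.09

pKa = −log(8.3 × 10^-6) = 5.081
Henderson–Hasselbalch: pH = pKa + log([(CH3)3CCOO-]/[(CH3)3CCOOH]) = 5.081 + log(0.092/0.09)
pH = 5.081 + (+0.010) = 5.09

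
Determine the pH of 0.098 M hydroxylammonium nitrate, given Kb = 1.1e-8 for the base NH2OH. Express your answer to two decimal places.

pH = 3.53

NH3OH+ is the conjugate acid of the weak base NH2OH.
Ka = Kw/Kb = 1.0×10^-14 / 1.1 × 10^-8 = 9.09 × 10^-7
From the ICE table, Ka = [H+]²/(0.098 − [H+]) = 9.09 × 10^-7.
Since Ka ≪ C₀, [H+] ≈ √(Ka·C₀) = 2.98 × 10^-4 M.
pH = −log[H+] = −log(2.98 × 10^-4) = 3.53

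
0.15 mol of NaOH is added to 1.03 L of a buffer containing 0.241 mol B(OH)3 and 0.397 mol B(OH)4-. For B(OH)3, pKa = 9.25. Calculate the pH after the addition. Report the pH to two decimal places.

pH = 10.03

OH- converts B(OH)3 to B(OH)4-: B(OH)3 → 0.091 mol, B(OH)4- → 0.547 mol.
pH = pKa + log([A⁻]/[HA]) = 9.25 + log(0.547/0.091) = 9.25 +0.779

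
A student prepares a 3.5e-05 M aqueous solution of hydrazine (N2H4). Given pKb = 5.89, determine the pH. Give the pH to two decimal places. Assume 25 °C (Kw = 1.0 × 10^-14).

pH = 8.79

N2H4 + H2O ⇌ N2H5+ + OH-
Kb = 10^(−5.89) = 1.29 × 10^-6
Kb = [OH-]²/(3.5e-05 − [OH-]) = 1.29 × 10^-6
The 5% rule fails; solving [OH-]² + Kb·[OH-] − Kb·C₀ = 0 exactly:
[OH-] = [−1.29e-06 + √(1.29e-06² + 1.81e-10)]/2 = 6.11 × 10^-6 M
pOH = 5.21, so pH = 14.00 − pOH = 8.79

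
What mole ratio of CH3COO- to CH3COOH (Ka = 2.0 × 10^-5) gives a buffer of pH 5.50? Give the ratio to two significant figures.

pKa = -log(2.0 × 10^-5) = 4.699
pH = pKa + log(r) ⇒ log(r) = 5.50 − 4.699 = +0.801
r = [CH3COO-]/[CH3COOH] = 10^(+0.801) = 6.32

ratio = 6.3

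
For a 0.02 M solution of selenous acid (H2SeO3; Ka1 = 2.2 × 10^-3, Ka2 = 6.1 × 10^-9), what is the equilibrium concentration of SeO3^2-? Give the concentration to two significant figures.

First ionization gives [H+] ≈ [HSeO3-] = 5.62 × 10^-3 M.
Second step: Ka2 = [H+][SeO3^2-]/[HSeO3-] ≈ [SeO3^2-] (since [H+] ≈ [HSeO3-]).
So [SeO3^2-] ≈ Ka2.

6.1 × 10^-9 M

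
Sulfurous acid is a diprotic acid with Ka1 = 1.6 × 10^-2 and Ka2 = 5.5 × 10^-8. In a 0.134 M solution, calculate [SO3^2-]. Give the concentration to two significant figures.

First ionization gives [H+] ≈ [HSO3-] = 3.90 × 10^-2 M.
Second step: Ka2 = [H+][SO3^2-]/[HSO3-] ≈ [SO3^2-] (since [H+] ≈ [HSO3-]).
So [SO3^2-] ≈ Ka2.

5.5 × 10^-8 M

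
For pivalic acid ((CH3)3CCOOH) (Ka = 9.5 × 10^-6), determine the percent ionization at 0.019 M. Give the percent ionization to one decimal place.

(CH3)3CCOOH ⇌ (CH3)3CCOO- + H+; let x = [H+] at equilibrium.
x ≈ √(Ka·C₀) = √(9.5 × 10^-6 × 0.019) = 4.25 × 10^-4 M
% ionization = x/C₀ × 100% = 4.25 × 10^-4/0.019 × 100% = 2.2%

2.2%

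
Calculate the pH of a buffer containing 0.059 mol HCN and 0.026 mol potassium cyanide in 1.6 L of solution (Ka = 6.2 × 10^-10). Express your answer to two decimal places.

pH = 8.85

pKa = −log(6.2 × 10^-10) = 9.208
Henderson–Hasselbalch: pH = pKa + log([CN-]/[HCN]) = 9.208 + log(0.026/0.059)
pH = 9.208 + (-0.356) = 8.85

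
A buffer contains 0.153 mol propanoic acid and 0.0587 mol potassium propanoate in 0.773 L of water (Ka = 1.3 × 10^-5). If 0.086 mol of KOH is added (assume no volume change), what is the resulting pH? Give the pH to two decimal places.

After neutralization: n(CH3CH2COOH) = 0.067 mol, n(CH3CH2COO-) = 0.145 mol.
pKa = −log(1.3 × 10^-5) = 4.886
pH = pKa + log([A⁻]/[HA]) = 4.886 + log(0.145/0.067) = 4.886 +0.335

pH = 5.22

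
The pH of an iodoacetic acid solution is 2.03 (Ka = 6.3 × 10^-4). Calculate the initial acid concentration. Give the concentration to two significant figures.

[H+] = 10^(-2.03) = 9.33 × 10^-3 M = x
Ka = x²/(C₀ − x) ⇒ C₀ = x + x²/Ka
C₀ = 9.33 × 10^-3 + (9.33 × 10^-3)²/(6.3 × 10^-4) = 1.48 × 10^-1 M

C₀ = 1.5 × 10^-1 M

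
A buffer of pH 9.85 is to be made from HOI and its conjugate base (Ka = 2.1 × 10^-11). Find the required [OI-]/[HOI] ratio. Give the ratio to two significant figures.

ratio = 0.15

pKa = -log(2.1 × 10^-11) = 10.678
pH = pKa + log(r) ⇒ log(r) = 9.85 − 10.678 = -0.828
r = [OI-]/[HOI] = 10^(-0.828) = 0.149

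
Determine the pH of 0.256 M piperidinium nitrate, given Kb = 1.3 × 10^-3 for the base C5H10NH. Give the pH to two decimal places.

C5H10NH2+ is the conjugate acid of the weak base C5H10NH.
Ka = Kw/Kb = 1.0×10^-14 / 1.3 × 10^-3 = 7.69 × 10^-12
Ka = x²/(0.256 − x) = 7.69 × 10^-12
Since Ka ≪ C₀, x ≈ √(Ka·C₀) = 1.40 × 10^-6 M.
pH = −log[H+] = −log(1.40 × 10^-6) = 5.85

pH = 5.85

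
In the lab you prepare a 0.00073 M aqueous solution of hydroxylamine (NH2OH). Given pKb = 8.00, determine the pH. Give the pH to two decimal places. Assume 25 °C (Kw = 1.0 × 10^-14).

NH2OH + H2O ⇌ NH3OH+ + OH-
Kb = 10^(−8.00) = 1.00 × 10^-8
From the ICE table, Kb = x²/(0.00073 − x) = 1.00 × 10^-8.
Neglecting x in the denominator: x = √(1.00 × 10^-8 × 0.00073) = 2.70 × 10^-6 M
(x/C₀ = 0.37% < 5%, so the approximation holds.)
pOH = 5.57, so pH = 14.00 − pOH = 8.43

pH = 8.43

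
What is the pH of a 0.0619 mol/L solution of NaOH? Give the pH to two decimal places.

NaOH is a strong base; [OH-] = 0.0619 M.
pOH = -log(0.0619) = 1.21
pH = 14.00 - 1.21 = 12.79

pH = 12.79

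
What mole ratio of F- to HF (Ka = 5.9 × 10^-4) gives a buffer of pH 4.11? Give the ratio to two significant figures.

ratio = 7.6

pKa = -log(5.9 × 10^-4) = 3.229
pH = pKa + log(r) ⇒ log(r) = 4.11 − 3.229 = +0.881
r = [F-]/[HF] = 10^(+0.881) = 7.6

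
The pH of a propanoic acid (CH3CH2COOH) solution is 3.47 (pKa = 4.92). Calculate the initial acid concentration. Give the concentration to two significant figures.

[H+] = 10^(-3.47) = 3.39 × 10^-4 M = x
Ka = 10^(−4.92) = 1.20 × 10^-5
Ka = x²/(C₀ − x) ⇒ C₀ = x + x²/Ka
C₀ = 3.39 × 10^-4 + (3.39 × 10^-4)²/(1.20 × 10^-5) = 9.92 × 10^-3 M

C₀ = 9.9 × 10^-3 M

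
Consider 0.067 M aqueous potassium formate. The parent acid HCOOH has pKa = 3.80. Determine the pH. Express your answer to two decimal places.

HCOO- is the conjugate base of the weak acid HCOOH.
Ka = 10^(−3.80) = 1.58 × 10^-4
Kb = Kw/Ka = 1.0×10^-14 / 1.58 × 10^-4 = 6.33 × 10^-11
Kb = x²/(0.067 − x) = 6.33 × 10^-11
Assume x ≪ 0.067: x ≈ √(6.33 × 10^-11 × 0.067) = 2.06 × 10^-6 M
Check: 0.0031% ionized — well under 5%, approximation valid.
pOH = −log(2.06 × 10^-6) = 5.69; pH = 14.00 − 5.69 = 8.31

pH = 8.31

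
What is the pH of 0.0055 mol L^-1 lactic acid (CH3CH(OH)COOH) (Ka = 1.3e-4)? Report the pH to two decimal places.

pH = 3.11

CH3CH(OH)COOH ⇌ CH3CH(OH)COO- + H+
Ka = [H+]²/(0.0055 − [H+]) = 1.3 × 10^-4
Here C₀/Ka ≈ 42.3, so the small-[H+] approximation fails. Use the quadratic:
[H+] = (−Ka + √(Ka² + 4·Ka·C₀))/2 = 7.83 × 10^-4 M
pH = −log(7.83 × 10^-4) = 3.11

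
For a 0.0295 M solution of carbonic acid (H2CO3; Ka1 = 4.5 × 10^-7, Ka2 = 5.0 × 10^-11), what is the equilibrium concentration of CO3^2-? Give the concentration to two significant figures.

5.0 × 10^-11 M

First ionization gives [H+] ≈ [HCO3-] = 1.15 × 10^-4 M.
Second step: Ka2 = [H+][CO3^2-]/[HCO3-] ≈ [CO3^2-] (since [H+] ≈ [HCO3-]).
So [CO3^2-] ≈ Ka2.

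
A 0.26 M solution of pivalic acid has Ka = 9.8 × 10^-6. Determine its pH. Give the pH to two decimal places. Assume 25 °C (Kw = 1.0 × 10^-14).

pH = 2.80

(CH3)3CCOOH ⇌ (CH3)3CCOO- + H+
Let x = [H+] at equilibrium. Ka = x²/(0.26 − x).
Assume x ≪ 0.26: x ≈ √(9.8 × 10^-6 × 0.26) = 1.60 × 10^-3 M
pH = −log(1.60 × 10^-3) = 2.80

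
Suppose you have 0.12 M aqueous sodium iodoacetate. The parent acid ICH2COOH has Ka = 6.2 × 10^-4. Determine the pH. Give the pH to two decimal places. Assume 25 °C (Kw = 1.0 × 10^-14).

pH = 8.14

ICH2COO- is the conjugate base of the weak acid ICH2COOH.
Kb = Kw/Ka = 1.0×10^-14 / 6.2 × 10^-4 = 1.61 × 10^-11
Kb = [OH-]²/(0.12 − [OH-]) = 1.61 × 10^-11
Neglecting [OH-] in the denominator: [OH-] = √(1.61 × 10^-11 × 0.12) = 1.39 × 10^-6 M
pOH = 5.86, so pH = 14.00 − pOH = 8.14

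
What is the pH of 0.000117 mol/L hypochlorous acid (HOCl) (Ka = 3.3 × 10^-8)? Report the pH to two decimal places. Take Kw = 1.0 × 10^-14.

HOCl ⇌ OCl- + H+
Ka = x²/(0.000117 − x) = 3.3 × 10^-8
Assume x ≪ 0.000117: x ≈ √(3.3 × 10^-8 × 0.000117) = 1.96 × 10^-6 M
pH = −log[H+] = −log(1.96 × 10^-6) = 5.71

pH = 5.71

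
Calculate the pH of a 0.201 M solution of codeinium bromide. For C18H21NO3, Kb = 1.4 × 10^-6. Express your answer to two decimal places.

pH = 4.42

C18H22NO3+ is the conjugate acid of the weak base C18H21NO3.
Ka = Kw/Kb = 1.0×10^-14 / 1.4 × 10^-6 = 7.14 × 10^-9
Ka = [H+]²/(0.201 − [H+]) = 7.14 × 10^-9
Neglecting [H+] in the denominator: [H+] = √(7.14 × 10^-9 × 0.201) = 3.79 × 10^-5 M
Check: 0.019% ionized — well under 5%, approximation valid.
pH = −log[H+] = −log(3.79 × 10^-5) = 4.42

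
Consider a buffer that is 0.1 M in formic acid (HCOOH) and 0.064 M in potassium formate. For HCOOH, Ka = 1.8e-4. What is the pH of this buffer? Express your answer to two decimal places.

pH = 3.55

pKa = −log(1.8 × 10^-4) = 3.745
Using pH = pKa + log([base]/[acid]) with [base]/[acid] = 0.064/0.1:
pH = 3.745 + (-0.194) = 3.55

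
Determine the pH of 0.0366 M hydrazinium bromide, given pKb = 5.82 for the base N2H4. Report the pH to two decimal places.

pH = 4.81

N2H5+ is the conjugate acid of the weak base N2H4.
Kb = 10^(−5.82) = 1.51 × 10^-6
Ka = Kw/Kb = 1.0×10^-14 / 1.51 × 10^-6 = 6.62 × 10^-9
From the ICE table, Ka = [H+]²/(0.0366 − [H+]) = 6.62 × 10^-9.
Since Ka ≪ C₀, [H+] ≈ √(Ka·C₀) = 1.56 × 10^-5 M.
Check: 0.043% ionized — well under 5%, approximation valid.
pH = −log[H+] = −log(1.56 × 10^-5) = 4.81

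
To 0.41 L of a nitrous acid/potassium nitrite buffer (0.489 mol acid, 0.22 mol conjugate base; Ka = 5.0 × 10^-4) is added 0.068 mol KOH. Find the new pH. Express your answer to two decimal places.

pH = 3.14

After neutralization: n(HNO2) = 0.421 mol, n(NO2-) = 0.288 mol.
pKa = −log(5.0 × 10^-4) = 3.301
pH = pKa + log(n_NO2-/n_HNO2) = 3.301 + log(0.288/0.421) = 3.301 + (-0.165)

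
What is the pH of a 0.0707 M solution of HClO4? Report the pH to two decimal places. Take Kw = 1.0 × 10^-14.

HClO4 is a strong acid and dissociates completely, so [H+] = 0.0707 M.
pH = -log(0.0707) = 1.15

pH = 1.15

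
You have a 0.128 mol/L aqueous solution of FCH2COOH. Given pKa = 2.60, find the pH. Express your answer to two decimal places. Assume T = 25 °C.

FCH2COOH ⇌ FCH2COO- + H+
Ka = 10^(−2.60) = 2.51 × 10^-3
Ka = [H+]²/(0.128 − [H+]) = 2.51 × 10^-3
The 5% rule fails; solving [H+]² + Ka·[H+] − Ka·C₀ = 0 exactly:
[H+] = [−0.00251 + √(0.00251² + 0.00129)]/2 = 1.67 × 10^-2 M
pH = −log(1.67 × 10^-2) = 1.78

pH = 1.78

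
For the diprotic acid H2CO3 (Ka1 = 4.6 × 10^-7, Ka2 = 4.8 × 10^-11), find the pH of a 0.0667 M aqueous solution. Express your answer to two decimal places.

pH = 3.76

Ka1 ≫ Ka2, so treat the first dissociation as the only significant source of H+.
Ka1 = x²/(0.0667 − x) = 4.6 × 10^-7
x ≈ √(4.6 × 10^-7 × 0.0667) = 1.75 × 10^-4 M
pH = −log(1.75 × 10^-4) = 3.76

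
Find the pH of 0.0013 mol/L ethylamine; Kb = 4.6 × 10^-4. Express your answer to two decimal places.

C2H5NH2 + H2O ⇌ C2H5NH3+ + OH-
Let x = [OH-] at equilibrium. Kb = x²/(0.0013 − x).
The 5% rule fails; solving x² + Kb·x − Kb·C₀ = 0 exactly:
x = [−0.00046 + √(0.00046² + 2.39e-06)]/2 = 5.77 × 10^-4 M
pOH = −log(5.77 × 10^-4) = 3.24; pH = 14.00 − 3.24 = 10.76

pH = 10.76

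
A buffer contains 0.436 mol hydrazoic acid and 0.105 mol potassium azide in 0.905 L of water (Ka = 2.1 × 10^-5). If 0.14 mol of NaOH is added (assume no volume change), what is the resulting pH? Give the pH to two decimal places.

pH = 4.60

OH- converts HN3 to N3-: HN3 → 0.296 mol, N3- → 0.245 mol.
pKa = −log(2.1 × 10^-5) = 4.678
pH = pKa + log([A⁻]/[HA]) = 4.678 + log(0.245/0.296) = 4.678 -0.082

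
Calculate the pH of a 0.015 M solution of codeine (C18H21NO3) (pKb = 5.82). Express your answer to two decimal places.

C18H21NO3 + H2O ⇌ C18H22NO3+ + OH-
Kb = 10^(−5.82) = 1.51 × 10^-6
Kb = x²/(0.015 − x) = 1.51 × 10^-6
Neglecting x in the denominator: x = √(1.51 × 10^-6 × 0.015) = 1.50 × 10^-4 M
Check: 1% ionized — well under 5%, approximation valid.
pOH = 3.82, so pH = 14.00 − pOH = 10.18

pH = 10.18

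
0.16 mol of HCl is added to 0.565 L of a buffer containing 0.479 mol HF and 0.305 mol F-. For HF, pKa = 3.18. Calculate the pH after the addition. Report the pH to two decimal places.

After neutralization: n(HF) = 0.639 mol, n(F-) = 0.145 mol.
Henderson–Hasselbalch with mole ratio 0.145/0.639: pH = 3.18 + (-0.644)

pH = 2.54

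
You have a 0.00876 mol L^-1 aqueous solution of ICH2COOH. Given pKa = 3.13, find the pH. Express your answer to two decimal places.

ICH2COOH ⇌ ICH2COO- + H+
Ka = 10^(−3.13) = 7.41 × 10^-4
From the ICE table, Ka = x²/(0.00876 − x) = 7.41 × 10^-4.
Here C₀/Ka ≈ 11.8, so the small-x approximation fails. Use the quadratic:
x = [−0.000741 + √(0.000741² + 2.6e-05)]/2 = 2.20 × 10^-3 M
pH = −log[H+] = −log(2.20 × 10^-3) = 2.66

pH = 2.66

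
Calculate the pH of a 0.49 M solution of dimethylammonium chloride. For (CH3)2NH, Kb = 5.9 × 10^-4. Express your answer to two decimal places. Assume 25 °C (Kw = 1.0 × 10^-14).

pH = 5.54

(CH3)2NH2+ is the conjugate acid of the weak base (CH3)2NH.
Ka = Kw/Kb = 1.0×10^-14 / 5.9 × 10^-4 = 1.69 × 10^-11
Ka = [H+]²/(0.49 − [H+]) = 1.69 × 10^-11
Assume [H+] ≪ 0.49: [H+] ≈ √(1.69 × 10^-11 × 0.49) = 2.88 × 10^-6 M
pH = −log[H+] = −log(2.88 × 10^-6) = 5.54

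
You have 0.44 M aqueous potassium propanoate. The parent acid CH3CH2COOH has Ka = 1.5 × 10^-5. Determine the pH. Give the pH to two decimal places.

pH = 9.23

CH3CH2COO- is the conjugate base of the weak acid CH3CH2COOH.
Kb = Kw/Ka = 1.0×10^-14 / 1.5 × 10^-5 = 6.67 × 10^-10
From the ICE table, Kb = [OH-]²/(0.44 − [OH-]) = 6.67 × 10^-10.
Assume [OH-] ≪ 0.44: [OH-] ≈ √(6.67 × 10^-10 × 0.44) = 1.71 × 10^-5 M
pOH = 4.77, so pH = 14.00 − pOH = 9.23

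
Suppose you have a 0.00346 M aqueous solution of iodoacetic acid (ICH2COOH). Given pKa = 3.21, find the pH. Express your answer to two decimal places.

ICH2COOH ⇌ ICH2COO- + H+
Ka = 10^(−3.21) = 6.17 × 10^-4
From the ICE table, Ka = x²/(0.00346 − x) = 6.17 × 10^-4.
x is not negligible relative to C₀; solve x² + 0.000617·x − 2.13e-06 = 0.
x = [−0.000617 + √(0.000617² + 8.54e-06)]/2 = 1.18 × 10^-3 M
pH = −log[H+] = −log(1.18 × 10^-3) = 2.93

pH = 2.93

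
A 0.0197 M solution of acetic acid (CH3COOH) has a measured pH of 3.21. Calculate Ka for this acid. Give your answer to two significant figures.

[H+] = 10^(-3.21) = 6.17 × 10^-4 M
At equilibrium [HA] = 0.0197 − 6.17 × 10^-4 = 1.91 × 10^-2 M
Ka = [H+][A-]/[HA] = (6.17 × 10^-4)² / 1.91 × 10^-2 = 2.0 × 10^-5

Ka = 2.0 × 10^-5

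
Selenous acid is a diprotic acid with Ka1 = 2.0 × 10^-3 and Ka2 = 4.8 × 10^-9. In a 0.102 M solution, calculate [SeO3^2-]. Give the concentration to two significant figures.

First ionization gives [H+] ≈ [HSeO3-] = 1.33 × 10^-2 M.
Second step: Ka2 = [H+][SeO3^2-]/[HSeO3-] ≈ [SeO3^2-] (since [H+] ≈ [HSeO3-]).
So [SeO3^2-] ≈ Ka2.

4.8 × 10^-9 M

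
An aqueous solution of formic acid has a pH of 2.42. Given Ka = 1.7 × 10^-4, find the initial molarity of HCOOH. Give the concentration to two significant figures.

[H+] = 10^(-2.42) = 3.80 × 10^-3 M = x
Ka = x²/(C₀ − x) ⇒ C₀ = x + x²/Ka
C₀ = 3.80 × 10^-3 + (3.80 × 10^-3)²/(1.7 × 10^-4) = 8.87 × 10^-2 M

C₀ = 8.9 × 10^-2 M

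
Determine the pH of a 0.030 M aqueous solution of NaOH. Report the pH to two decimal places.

NaOH is a strong base; [OH-] = 0.03 M.
pOH = -log(0.03) = 1.52
pH = 14.00 - 1.52 = 12.48

pH = 12.48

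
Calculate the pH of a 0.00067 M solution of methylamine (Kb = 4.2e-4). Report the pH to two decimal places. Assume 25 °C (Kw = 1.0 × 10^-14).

CH3NH2 + H2O ⇌ CH3NH3+ + OH-
Kb = x²/(0.00067 − x) = 4.2 × 10^-4
Here C₀/Kb ≈ 1.6, so the small-x approximation fails. Use the quadratic:
x = [−0.00042 + √(0.00042² + 1.13e-06)]/2 = 3.61 × 10^-4 M
pOH = −log(3.61 × 10^-4) = 3.44; pH = 14.00 − 3.44 = 10.56

pH = 10.56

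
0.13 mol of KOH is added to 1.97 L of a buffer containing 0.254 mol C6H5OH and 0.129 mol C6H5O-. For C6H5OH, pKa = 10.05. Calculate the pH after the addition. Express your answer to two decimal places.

OH- converts C6H5OH to C6H5O-: C6H5OH → 0.124 mol, C6H5O- → 0.259 mol.
pH = pKa + log(n_C6H5O-/n_C6H5OH) = 10.05 + log(0.259/0.124) = 10.05 + (+0.320)

pH = 10.37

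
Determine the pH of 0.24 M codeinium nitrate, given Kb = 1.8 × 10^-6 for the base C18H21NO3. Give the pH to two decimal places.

pH = 4.44

C18H22NO3+ is the conjugate acid of the weak base C18H21NO3.
Ka = Kw/Kb = 1.0×10^-14 / 1.8 × 10^-6 = 5.56 × 10^-9
From the ICE table, Ka = [H+]²/(0.24 − [H+]) = 5.56 × 10^-9.
Assume [H+] ≪ 0.24: [H+] ≈ √(5.56 × 10^-9 × 0.24) = 3.65 × 10^-5 M
([H+]/C₀ = 0.015% < 5%, so the approximation holds.)
pH = −log(3.65 × 10^-5) = 4.44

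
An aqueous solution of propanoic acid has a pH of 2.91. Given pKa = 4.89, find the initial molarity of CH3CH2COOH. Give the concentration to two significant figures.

[H+] = 10^(-2.91) = 1.23 × 10^-3 M = x
Ka = 10^(−4.89) = 1.29 × 10^-5
Ka = x²/(C₀ − x) ⇒ C₀ = x + x²/Ka
C₀ = 1.23 × 10^-3 + (1.23 × 10^-3)²/(1.29 × 10^-5) = 1.19 × 10^-1 M

C₀ = 1.2 × 10^-1 M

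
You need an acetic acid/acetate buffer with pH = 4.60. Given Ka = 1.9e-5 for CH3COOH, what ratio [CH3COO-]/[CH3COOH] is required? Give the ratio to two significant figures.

pKa = -log(1.9 × 10^-5) = 4.721
pH = pKa + log(r) ⇒ log(r) = 4.60 − 4.721 = -0.121
r = [CH3COO-]/[CH3COOH] = 10^(-0.121) = 0.757

ratio = 0.76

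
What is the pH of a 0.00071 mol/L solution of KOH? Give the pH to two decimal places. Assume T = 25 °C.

pH = 10.85

KOH is a strong base; [OH-] = 0.00071 M.
pOH = -log(0.00071) = 3.15
pH = 14.00 - 3.15 = 10.85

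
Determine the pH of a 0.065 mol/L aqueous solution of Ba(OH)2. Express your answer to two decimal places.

pH = 13.11

Ba(OH)2 is a strong base (each formula unit releases 2 OH-); [OH-] = 0.13 M.
pOH = -log(0.13) = 0.89
pH = 14.00 - 0.89 = 13.11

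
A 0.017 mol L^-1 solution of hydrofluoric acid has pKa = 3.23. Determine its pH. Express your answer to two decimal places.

HF ⇌ F- + H+
Ka = 10^(−3.23) = 5.89 × 10^-4
From the ICE table, Ka = [H+]²/(0.017 − [H+]) = 5.89 × 10^-4.
Here C₀/Ka ≈ 28.9, so the small-[H+] approximation fails. Use the quadratic:
[H+] = [−0.000589 + √(0.000589² + 4.01e-05)]/2 = 2.88 × 10^-3 M
pH = −log(2.88 × 10^-3) = 2.54

pH = 2.54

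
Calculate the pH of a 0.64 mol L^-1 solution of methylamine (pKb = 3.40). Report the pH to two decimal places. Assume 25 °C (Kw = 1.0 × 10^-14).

CH3NH2 + H2O ⇌ CH3NH3+ + OH-
Kb = 10^(−3.40) = 3.98 × 10^-4
From the ICE table, Kb = [OH-]²/(0.64 − [OH-]) = 3.98 × 10^-4.
Assume [OH-] ≪ 0.64: [OH-] ≈ √(3.98 × 10^-4 × 0.64) = 1.60 × 10^-2 M
Check: 2.5% ionized — well under 5%, approximation valid.
pOH = −log(1.60 × 10^-2) = 1.80; pH = 14.00 − 1.80 = 12.20

pH = 12.20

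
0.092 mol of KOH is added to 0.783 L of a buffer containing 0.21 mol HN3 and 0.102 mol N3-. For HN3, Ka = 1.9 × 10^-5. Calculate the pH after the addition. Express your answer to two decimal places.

pH = 4.94

After neutralization: n(HN3) = 0.118 mol, n(N3-) = 0.194 mol.
pKa = −log(1.9 × 10^-5) = 4.721
Henderson–Hasselbalch with mole ratio 0.194/0.118: pH = 4.721 + (+0.216)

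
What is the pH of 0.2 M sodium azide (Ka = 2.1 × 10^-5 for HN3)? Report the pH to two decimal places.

pH = 8.99

N3- is the conjugate base of the weak acid HN3.
Kb = Kw/Ka = 1.0×10^-14 / 2.1 × 10^-5 = 4.76 × 10^-10
Let x = [OH-] at equilibrium. Kb = x²/(0.2 − x).
Neglecting x in the denominator: x = √(4.76 × 10^-10 × 0.2) = 9.76 × 10^-6 M
pOH = 5.01, so pH = 14.00 − pOH = 8.99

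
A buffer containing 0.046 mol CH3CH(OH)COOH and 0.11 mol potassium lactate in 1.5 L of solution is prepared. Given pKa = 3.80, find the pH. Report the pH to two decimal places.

pH = 4.18

Henderson–Hasselbalch: pH = pKa + log([CH3CH(OH)COO-]/[CH3CH(OH)COOH]) = 3.80 + log(0.11/0.046)
pH = 3.80 + (+0.379) = 4.18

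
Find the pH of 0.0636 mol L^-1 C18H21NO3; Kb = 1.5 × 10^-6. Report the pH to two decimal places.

pH = 10.49

C18H21NO3 + H2O ⇌ C18H22NO3+ + OH-
From the ICE table, Kb = [OH-]²/(0.0636 − [OH-]) = 1.5 × 10^-6.
Neglecting [OH-] in the denominator: [OH-] = √(1.5 × 10^-6 × 0.0636) = 3.09 × 10^-4 M
Check: 0.49% ionized — well under 5%, approximation valid.
pOH = −log(3.09 × 10^-4) = 3.51; pH = 14.00 − 3.51 = 10.49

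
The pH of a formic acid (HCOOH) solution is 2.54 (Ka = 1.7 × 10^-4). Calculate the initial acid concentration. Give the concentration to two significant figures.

C₀ = 5.2 × 10^-2 M

[H+] = 10^(-2.54) = 2.88 × 10^-3 M = x
Ka = x²/(C₀ − x) ⇒ C₀ = x + x²/Ka
C₀ = 2.88 × 10^-3 + (2.88 × 10^-3)²/(1.7 × 10^-4) = 5.17 × 10^-2 M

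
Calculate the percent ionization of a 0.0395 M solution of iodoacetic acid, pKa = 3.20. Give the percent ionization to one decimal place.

11.9%

ICH2COOH ⇌ ICH2COO- + H+; let x = [H+] at equilibrium.
Ka = 10^(−3.20) = 6.31 × 10^-4
Ka = x²/(C₀ − x); solving the quadratic gives x = 4.69 × 10^-3 M.
Fraction ionized = 4.69 × 10^-3 / 0.0395 = 0.1187 → 11.9%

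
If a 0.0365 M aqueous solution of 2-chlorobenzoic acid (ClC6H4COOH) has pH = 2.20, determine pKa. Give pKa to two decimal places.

pKa = 2.88

[H+] = 10^(-2.20) = 6.31 × 10^-3 M
At equilibrium [HA] = 0.0365 − 6.31 × 10^-3 = 3.02 × 10^-2 M
Ka = [H+][A-]/[HA] = (6.31 × 10^-3)² / 3.02 × 10^-2 = 1.32 × 10^-3
pKa = -log(1.32 × 10^-3) = 2.88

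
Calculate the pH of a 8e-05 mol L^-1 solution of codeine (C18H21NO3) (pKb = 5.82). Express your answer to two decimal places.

pH = 9.01

C18H21NO3 + H2O ⇌ C18H22NO3+ + OH-
Kb = 10^(−5.82) = 1.51 × 10^-6
Let x = [OH-] at equilibrium. Kb = x²/(8e-05 − x).
x is not negligible relative to C₀; solve x² + 1.51e-06·x − 1.21e-10 = 0.
x = [−1.51e-06 + √(1.51e-06² + 4.83e-10)]/2 = 1.03 × 10^-5 M
pOH = 4.99, so pH = 14.00 − pOH = 9.01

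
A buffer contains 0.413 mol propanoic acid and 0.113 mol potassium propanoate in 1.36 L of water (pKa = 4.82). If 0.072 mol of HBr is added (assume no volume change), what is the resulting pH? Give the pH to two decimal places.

After neutralization: n(CH3CH2COOH) = 0.485 mol, n(CH3CH2COO-) = 0.041 mol.
pH = pKa + log(n_CH3CH2COO-/n_CH3CH2COOH) = 4.82 + log(0.041/0.485) = 4.82 + (-1.073)

pH = 3.75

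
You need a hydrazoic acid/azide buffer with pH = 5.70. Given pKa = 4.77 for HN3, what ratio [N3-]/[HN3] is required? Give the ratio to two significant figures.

pH = pKa + log(r) ⇒ log(r) = 5.70 − 4.77 = +0.93
r = [N3-]/[HN3] = 10^(+0.93) = 8.51

ratio = 8.5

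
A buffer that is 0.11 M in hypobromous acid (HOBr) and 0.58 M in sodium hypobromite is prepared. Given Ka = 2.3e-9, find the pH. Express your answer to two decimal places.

pKa = −log(2.3 × 10^-9) = 8.638
pH = pKa + log([A⁻]/[HA]) = 8.638 + log(0.58/0.11)
pH = 8.638 + (+0.722) = 9.36

pH = 9.36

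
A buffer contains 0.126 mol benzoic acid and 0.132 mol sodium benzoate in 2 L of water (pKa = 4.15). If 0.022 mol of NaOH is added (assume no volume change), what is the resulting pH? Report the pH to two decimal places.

pH = 4.32

OH- converts C6H5COOH to C6H5COO-: C6H5COOH → 0.104 mol, C6H5COO- → 0.154 mol.
Henderson–Hasselbalch with mole ratio 0.154/0.104: pH = 4.15 + (+0.170)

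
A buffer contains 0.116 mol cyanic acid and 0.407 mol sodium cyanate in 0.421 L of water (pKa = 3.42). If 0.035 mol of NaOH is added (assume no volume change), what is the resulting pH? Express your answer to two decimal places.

pH = 4.16

After neutralization: n(HOCN) = 0.081 mol, n(OCN-) = 0.442 mol.
pH = pKa + log(n_OCN-/n_HOCN) = 3.42 + log(0.442/0.081) = 3.42 + (+0.737)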